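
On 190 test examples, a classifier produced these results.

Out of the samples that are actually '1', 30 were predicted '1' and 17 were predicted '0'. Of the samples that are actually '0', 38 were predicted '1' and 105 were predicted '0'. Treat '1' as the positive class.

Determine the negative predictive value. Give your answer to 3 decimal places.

0.861

NPV = TN/(TN+FN) = 105/(105+17) = 0.861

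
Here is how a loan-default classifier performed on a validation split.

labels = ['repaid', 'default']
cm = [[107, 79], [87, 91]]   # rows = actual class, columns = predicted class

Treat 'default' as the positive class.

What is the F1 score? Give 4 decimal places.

0.5230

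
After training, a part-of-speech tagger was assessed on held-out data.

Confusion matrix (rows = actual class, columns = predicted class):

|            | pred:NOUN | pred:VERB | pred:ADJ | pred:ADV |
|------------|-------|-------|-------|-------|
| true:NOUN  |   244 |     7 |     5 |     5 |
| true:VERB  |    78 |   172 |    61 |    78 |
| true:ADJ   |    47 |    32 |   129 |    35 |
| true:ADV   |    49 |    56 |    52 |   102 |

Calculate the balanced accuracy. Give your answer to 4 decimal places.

Balanced accuracy = mean of per-class recall.
  NOUN: recall = 244/261 = 0.93487
  VERB: recall = 172/389 = 0.44216
  ADJ: recall = 129/243 = 0.53086
  ADV: recall = 102/259 = 0.39382
Mean = (0.93487 + 0.44216 + 0.53086 + 0.39382) / 4 = 0.5754

0.5754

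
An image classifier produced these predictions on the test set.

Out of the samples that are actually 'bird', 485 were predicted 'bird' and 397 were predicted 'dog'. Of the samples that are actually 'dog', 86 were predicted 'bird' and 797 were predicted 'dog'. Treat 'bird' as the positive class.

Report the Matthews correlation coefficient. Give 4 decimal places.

0.4836

MCC = (TP·TN − FP·FN) / √((TP+FP)(TP+FN)(TN+FP)(TN+FN))
Numerator = 485·797 − 86·397 = 352403
Denominator = √(571·882·883·1194) = √530969681844 = 728676.6648
MCC = 352403 / 728676.6648 = 0.4836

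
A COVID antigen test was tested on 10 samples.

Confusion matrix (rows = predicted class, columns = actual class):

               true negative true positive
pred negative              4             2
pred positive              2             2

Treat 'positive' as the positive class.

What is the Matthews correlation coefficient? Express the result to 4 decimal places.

0.1667

MCC = (TP·TN − FP·FN) / √((TP+FP)(TP+FN)(TN+FP)(TN+FN))
Numerator = 2·4 − 2·2 = 4
Denominator = √(4·4·6·6) = √576 = 24.0000
MCC = 4 / 24.0000 = 0.1667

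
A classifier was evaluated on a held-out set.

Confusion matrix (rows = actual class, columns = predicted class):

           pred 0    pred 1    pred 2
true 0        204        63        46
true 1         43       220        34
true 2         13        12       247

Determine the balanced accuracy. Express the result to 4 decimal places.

Balanced accuracy = mean of per-class recall.
  0: recall = 204/313 = 0.65176
  1: recall = 220/297 = 0.74074
  2: recall = 247/272 = 0.90809
Mean = (0.65176 + 0.74074 + 0.90809) / 3 = 0.7669

0.7669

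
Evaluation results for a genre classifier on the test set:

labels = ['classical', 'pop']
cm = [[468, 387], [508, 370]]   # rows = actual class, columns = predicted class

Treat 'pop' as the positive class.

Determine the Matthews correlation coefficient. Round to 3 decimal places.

MCC = (TP·TN − FP·FN) / √((TP+FP)(TP+FN)(TN+FP)(TN+FN))
Numerator = 370·468 − 387·508 = -23436
Denominator = √(757·878·855·976) = √554633794080 = 744737.3994
MCC = -23436 / 744737.3994 = -0.031

-0.031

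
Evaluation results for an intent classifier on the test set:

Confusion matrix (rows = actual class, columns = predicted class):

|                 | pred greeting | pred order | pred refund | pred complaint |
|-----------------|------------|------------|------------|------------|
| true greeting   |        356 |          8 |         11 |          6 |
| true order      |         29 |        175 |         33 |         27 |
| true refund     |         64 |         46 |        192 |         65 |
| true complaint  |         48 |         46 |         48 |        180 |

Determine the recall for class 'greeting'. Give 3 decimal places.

Take TP from the diagonal, FP from the rest of the 'greeting' prediction marginal, FN from the rest of the 'greeting' actual marginal.
recall = TP/(TP+FN).
greeting: TP=356, FN=8+11+6=25 → 356/381 = 0.9344

0.934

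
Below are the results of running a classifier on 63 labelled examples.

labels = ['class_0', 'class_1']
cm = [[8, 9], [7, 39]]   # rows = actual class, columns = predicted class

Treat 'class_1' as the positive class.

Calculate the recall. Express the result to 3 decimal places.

0.848

Recall = TP/(TP+FN) = 39/(39+7) = 39/46 = 0.848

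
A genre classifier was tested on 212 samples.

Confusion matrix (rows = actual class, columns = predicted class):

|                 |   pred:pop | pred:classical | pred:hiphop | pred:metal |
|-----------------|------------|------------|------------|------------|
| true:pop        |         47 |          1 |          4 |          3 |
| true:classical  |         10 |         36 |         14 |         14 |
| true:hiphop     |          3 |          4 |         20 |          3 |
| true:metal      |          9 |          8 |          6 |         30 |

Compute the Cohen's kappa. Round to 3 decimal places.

0.501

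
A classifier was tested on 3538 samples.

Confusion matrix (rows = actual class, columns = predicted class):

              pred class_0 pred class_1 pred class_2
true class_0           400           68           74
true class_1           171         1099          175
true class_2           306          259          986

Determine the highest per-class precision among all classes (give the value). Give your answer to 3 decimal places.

Per-class precision (TP/(TP+FP)):
  class_0: TP=400, FP=171+306=477 → 400/877 = 0.4561
  class_1: TP=1099, FP=68+259=327 → 1099/1426 = 0.7707
  class_2: TP=986, FP=74+175=249 → 986/1235 = 0.7984
Highest is class 'class_2' with precision = 0.798.

0.798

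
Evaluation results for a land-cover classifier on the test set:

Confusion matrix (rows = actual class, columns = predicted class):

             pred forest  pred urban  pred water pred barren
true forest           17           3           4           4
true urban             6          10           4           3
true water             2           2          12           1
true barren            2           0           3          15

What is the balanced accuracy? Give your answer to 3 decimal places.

0.624

Balanced accuracy = mean of per-class recall.
  forest: recall = 17/28 = 0.6071
  urban: recall = 10/23 = 0.4348
  water: recall = 12/17 = 0.7059
  barren: recall = 15/20 = 0.7500
Mean = (0.6071 + 0.4348 + 0.7059 + 0.7500) / 4 = 0.624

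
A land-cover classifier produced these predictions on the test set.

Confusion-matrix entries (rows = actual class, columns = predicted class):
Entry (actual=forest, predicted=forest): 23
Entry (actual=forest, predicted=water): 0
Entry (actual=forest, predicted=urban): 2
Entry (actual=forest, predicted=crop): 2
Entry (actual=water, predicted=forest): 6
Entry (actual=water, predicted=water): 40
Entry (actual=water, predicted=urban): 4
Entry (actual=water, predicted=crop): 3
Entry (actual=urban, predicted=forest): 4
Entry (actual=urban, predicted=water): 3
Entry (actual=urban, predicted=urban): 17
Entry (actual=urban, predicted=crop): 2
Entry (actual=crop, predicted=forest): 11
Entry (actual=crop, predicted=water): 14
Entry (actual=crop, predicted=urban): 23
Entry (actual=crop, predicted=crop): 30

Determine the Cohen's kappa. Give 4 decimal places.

0.4674

Observed agreement pₒ = trace/N = 110/184 = 0.59783
Expected agreement pₑ = Σ (rowᵢ·colᵢ)/N² = (27·44 + 53·57 + 26·46 + 78·37)/184² = 0.24489
κ = (pₒ − pₑ)/(1 − pₑ) = (0.59783 − 0.24489)/(1 − 0.24489) = 0.4674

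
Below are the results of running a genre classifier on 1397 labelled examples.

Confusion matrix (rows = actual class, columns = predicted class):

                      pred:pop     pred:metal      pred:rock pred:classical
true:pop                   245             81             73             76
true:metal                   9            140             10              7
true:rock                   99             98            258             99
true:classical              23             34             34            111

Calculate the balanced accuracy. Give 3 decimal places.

0.594

Balanced accuracy = mean of per-class recall.
  pop: recall = 245/475 = 0.5158
  metal: recall = 140/166 = 0.8434
  rock: recall = 258/554 = 0.4657
  classical: recall = 111/202 = 0.5495
Mean = (0.5158 + 0.8434 + 0.4657 + 0.5495) / 4 = 0.594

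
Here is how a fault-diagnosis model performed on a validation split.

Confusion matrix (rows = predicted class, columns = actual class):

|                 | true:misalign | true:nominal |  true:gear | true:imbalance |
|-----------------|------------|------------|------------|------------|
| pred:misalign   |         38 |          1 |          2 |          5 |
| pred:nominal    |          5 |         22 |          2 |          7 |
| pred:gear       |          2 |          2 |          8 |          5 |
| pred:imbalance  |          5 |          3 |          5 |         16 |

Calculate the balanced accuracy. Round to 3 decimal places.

Balanced accuracy = mean of per-class recall.
  misalign: recall = 38/50 = 0.7600
  nominal: recall = 22/28 = 0.7857
  gear: recall = 8/17 = 0.4706
  imbalance: recall = 16/33 = 0.4848
Mean = (0.7600 + 0.7857 + 0.4706 + 0.4848) / 4 = 0.625

0.625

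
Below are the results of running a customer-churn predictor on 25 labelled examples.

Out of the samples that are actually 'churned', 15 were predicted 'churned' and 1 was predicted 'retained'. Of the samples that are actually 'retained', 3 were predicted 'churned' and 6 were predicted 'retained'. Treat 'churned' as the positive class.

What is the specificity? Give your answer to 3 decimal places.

Specificity = TN/(TN+FP) = 6/(6+3) = 0.667

0.667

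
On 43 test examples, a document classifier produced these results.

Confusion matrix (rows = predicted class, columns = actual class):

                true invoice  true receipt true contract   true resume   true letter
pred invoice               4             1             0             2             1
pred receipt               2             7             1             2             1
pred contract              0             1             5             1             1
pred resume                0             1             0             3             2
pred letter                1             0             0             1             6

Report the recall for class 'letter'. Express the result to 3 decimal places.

recall = TP/(TP+FN).
letter: TP=6, FN=1+1+1+2=5 → 6/11 = 0.5455

0.545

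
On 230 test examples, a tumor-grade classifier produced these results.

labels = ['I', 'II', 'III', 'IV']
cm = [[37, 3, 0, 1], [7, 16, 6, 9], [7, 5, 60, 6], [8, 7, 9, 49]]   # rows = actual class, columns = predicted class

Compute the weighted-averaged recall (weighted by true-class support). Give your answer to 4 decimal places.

Per-class recall (TP/(TP+FN)):
  I: TP=37, FN=3+0+1=4 → 37/41 = 0.90244
  II: TP=16, FN=7+6+9=22 → 16/38 = 0.42105
  III: TP=60, FN=7+5+6=18 → 60/78 = 0.76923
  IV: TP=49, FN=8+7+9=24 → 49/73 = 0.67123
Weighted-recall = Σ (supportᵢ/N)·recallᵢ with N=230: (41/230)·0.90244 + (38/230)·0.42105 + (78/230)·0.76923 + (73/230)·0.67123 = 0.7043

0.7043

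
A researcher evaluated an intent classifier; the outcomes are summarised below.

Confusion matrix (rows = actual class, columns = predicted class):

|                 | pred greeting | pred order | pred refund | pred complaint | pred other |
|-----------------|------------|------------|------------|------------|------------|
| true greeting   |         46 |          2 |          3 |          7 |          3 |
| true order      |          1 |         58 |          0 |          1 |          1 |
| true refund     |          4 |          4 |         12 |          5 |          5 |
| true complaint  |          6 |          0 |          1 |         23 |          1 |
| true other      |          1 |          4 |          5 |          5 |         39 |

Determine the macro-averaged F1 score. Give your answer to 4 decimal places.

Per-class F1 score (2·TP/(2·TP+FP+FN)):
  greeting: TP=46, FP=1+4+6+1=12, FN=2+3+7+3=15 → 92/119 = 0.77311
  order: TP=58, FP=2+4+0+4=10, FN=1+0+1+1=3 → 116/129 = 0.89922
  refund: TP=12, FP=3+0+1+5=9, FN=4+4+5+5=18 → 24/51 = 0.47059
  complaint: TP=23, FP=7+1+5+5=18, FN=6+0+1+1=8 → 46/72 = 0.63889
  other: TP=39, FP=3+1+5+1=10, FN=1+4+5+5=15 → 78/103 = 0.75728
Macro-F1 score = mean = (0.77311 + 0.89922 + 0.47059 + 0.63889 + 0.75728) / 5 = 0.7078

0.7078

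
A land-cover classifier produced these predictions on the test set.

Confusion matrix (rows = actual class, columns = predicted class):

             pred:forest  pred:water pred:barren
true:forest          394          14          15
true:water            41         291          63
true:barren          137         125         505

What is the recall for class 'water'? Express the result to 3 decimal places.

Take TP from the diagonal, FP from the rest of the 'water' prediction marginal, FN from the rest of the 'water' actual marginal.
recall = TP/(TP+FN).
water: TP=291, FN=41+63=104 → 291/395 = 0.7367

0.737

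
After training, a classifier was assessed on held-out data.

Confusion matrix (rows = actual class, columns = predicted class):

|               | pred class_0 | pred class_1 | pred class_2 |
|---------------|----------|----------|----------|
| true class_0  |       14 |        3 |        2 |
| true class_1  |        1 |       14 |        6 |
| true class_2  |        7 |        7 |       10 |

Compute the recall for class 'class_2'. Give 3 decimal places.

Take TP from the diagonal, FP from the rest of the 'class_2' prediction marginal, FN from the rest of the 'class_2' actual marginal.
recall = TP/(TP+FN).
class_2: TP=10, FN=7+7=14 → 10/24 = 0.4167

0.417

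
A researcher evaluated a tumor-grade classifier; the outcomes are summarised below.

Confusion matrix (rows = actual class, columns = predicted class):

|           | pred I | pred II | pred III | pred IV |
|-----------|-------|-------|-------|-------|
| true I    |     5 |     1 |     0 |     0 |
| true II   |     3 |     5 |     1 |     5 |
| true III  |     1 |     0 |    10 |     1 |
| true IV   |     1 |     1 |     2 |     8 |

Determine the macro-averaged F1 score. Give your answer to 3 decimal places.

Per-class F1 score (2·TP/(2·TP+FP+FN)):
  I: TP=5, FP=3+1+1=5, FN=1+0+0=1 → 10/16 = 0.6250
  II: TP=5, FP=1+0+1=2, FN=3+1+5=9 → 10/21 = 0.4762
  III: TP=10, FP=0+1+2=3, FN=1+0+1=2 → 20/25 = 0.8000
  IV: TP=8, FP=0+5+1=6, FN=1+1+2=4 → 16/26 = 0.6154
Macro-F1 score = mean = (0.6250 + 0.4762 + 0.8000 + 0.6154) / 4 = 0.629

0.629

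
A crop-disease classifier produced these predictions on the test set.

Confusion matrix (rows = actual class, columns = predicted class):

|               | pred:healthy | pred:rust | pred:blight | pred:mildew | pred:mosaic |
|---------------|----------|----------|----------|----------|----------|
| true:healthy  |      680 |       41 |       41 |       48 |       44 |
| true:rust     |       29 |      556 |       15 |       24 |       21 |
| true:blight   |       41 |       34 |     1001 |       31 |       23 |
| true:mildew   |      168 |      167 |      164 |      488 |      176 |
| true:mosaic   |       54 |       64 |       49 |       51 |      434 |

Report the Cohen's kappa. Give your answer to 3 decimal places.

0.637

Observed agreement pₒ = trace/N = 3159/4444 = 0.7108
Expected agreement pₑ = Σ (rowᵢ·colᵢ)/N² = (854·972 + 645·862 + 1130·1270 + 1163·642 + 652·698)/4444² = 0.2037
κ = (pₒ − pₑ)/(1 − pₑ) = (0.7108 − 0.2037)/(1 − 0.2037) = 0.637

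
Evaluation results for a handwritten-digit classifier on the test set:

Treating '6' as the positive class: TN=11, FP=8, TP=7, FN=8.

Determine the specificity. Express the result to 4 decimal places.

Specificity = TN/(TN+FP) = 11/(11+8) = 0.5789

0.5789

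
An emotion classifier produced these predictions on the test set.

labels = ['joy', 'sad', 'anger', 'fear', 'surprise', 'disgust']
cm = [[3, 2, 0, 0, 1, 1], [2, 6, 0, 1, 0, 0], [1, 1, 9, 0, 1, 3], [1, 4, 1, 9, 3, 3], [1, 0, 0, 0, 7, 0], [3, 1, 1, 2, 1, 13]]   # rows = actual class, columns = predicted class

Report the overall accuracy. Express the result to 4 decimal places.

0.5802

Accuracy = trace / total = (3+6+9+9+7+13=47) / 81 = 47/81 = 0.5802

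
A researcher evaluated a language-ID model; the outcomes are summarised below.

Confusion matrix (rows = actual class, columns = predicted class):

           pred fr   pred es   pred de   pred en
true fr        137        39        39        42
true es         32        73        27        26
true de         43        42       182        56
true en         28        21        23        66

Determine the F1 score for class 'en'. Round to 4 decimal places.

F1 score = 2·TP/(2·TP+FP+FN).
en: TP=66, FP=42+26+56=124, FN=28+21+23=72 → 132/328 = 0.40244

0.4024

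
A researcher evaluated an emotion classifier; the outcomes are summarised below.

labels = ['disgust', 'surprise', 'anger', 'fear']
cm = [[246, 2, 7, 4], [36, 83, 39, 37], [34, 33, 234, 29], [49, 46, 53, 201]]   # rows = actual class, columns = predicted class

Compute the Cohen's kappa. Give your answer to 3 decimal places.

0.561

Observed agreement pₒ = trace/N = 764/1133 = 0.6743
Expected agreement pₑ = Σ (rowᵢ·colᵢ)/N² = (259·365 + 195·164 + 330·333 + 349·271)/1133² = 0.2578
κ = (pₒ − pₑ)/(1 − pₑ) = (0.6743 − 0.2578)/(1 − 0.2578) = 0.561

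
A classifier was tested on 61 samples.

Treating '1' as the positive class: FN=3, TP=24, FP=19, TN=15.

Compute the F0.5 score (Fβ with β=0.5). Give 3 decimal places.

0.603

Fβ = (1+β²)·TP / ((1+β²)·TP + β²·FN + FP), with β²=1/4
= 1.25·24 / (1.25·24 + 0.25·3 + 19) = 0.603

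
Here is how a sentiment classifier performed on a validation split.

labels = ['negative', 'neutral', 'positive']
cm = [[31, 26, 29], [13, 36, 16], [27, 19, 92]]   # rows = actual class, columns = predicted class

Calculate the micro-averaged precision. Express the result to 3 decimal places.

0.550

Micro-averaging pools counts across classes: ΣTP=159, ΣFP=130, ΣFN=130.
Micro-precision = TP/(TP+FP) on pooled counts = 0.550 (equals overall accuracy in single-label multiclass).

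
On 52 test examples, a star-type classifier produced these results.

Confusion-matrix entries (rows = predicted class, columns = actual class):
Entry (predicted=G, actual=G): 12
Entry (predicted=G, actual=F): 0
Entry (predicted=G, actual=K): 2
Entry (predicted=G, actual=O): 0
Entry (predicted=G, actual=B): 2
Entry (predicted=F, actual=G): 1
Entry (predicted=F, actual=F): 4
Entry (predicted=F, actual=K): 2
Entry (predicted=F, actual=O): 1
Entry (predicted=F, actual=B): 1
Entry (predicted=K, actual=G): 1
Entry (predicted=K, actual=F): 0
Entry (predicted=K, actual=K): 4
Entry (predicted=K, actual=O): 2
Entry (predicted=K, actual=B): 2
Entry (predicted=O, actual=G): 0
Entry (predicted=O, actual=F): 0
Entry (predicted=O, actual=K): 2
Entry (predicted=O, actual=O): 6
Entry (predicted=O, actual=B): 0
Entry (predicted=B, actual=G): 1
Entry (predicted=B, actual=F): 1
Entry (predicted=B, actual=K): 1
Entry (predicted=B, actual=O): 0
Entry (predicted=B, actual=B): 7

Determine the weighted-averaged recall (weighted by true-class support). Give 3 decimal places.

Per-class recall (TP/(TP+FN)):
  G: TP=12, FN=1+1+0+1=3 → 12/15 = 0.8000
  F: TP=4, FN=0+0+0+1=1 → 4/5 = 0.8000
  K: TP=4, FN=2+2+2+1=7 → 4/11 = 0.3636
  O: TP=6, FN=0+1+2+0=3 → 6/9 = 0.6667
  B: TP=7, FN=2+1+2+0=5 → 7/12 = 0.5833
Weighted-recall = Σ (supportᵢ/N)·recallᵢ with N=52: (15/52)·0.8000 + (5/52)·0.8000 + (11/52)·0.3636 + (9/52)·0.6667 + (12/52)·0.5833 = 0.635

0.635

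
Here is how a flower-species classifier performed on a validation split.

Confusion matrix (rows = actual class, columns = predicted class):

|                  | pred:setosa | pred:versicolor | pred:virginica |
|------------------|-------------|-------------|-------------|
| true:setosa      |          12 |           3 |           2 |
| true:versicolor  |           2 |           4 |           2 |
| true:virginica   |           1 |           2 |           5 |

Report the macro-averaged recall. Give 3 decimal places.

0.610

Per-class recall (TP/(TP+FN)):
  setosa: TP=12, FN=3+2=5 → 12/17 = 0.7059
  versicolor: TP=4, FN=2+2=4 → 4/8 = 0.5000
  virginica: TP=5, FN=1+2=3 → 5/8 = 0.6250
Macro-recall = mean = (0.7059 + 0.5000 + 0.6250) / 3 = 0.610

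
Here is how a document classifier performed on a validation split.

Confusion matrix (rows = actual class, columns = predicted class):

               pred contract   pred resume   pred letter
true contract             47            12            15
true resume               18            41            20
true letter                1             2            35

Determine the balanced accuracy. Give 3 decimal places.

Balanced accuracy = mean of per-class recall.
  contract: recall = 47/74 = 0.6351
  resume: recall = 41/79 = 0.5190
  letter: recall = 35/38 = 0.9211
Mean = (0.6351 + 0.5190 + 0.9211) / 3 = 0.692

0.692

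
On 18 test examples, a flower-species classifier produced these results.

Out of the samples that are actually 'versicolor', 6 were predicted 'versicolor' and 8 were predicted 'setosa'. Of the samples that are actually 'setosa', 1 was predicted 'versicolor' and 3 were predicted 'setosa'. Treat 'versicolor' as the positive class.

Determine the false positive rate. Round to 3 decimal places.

FPR = FP/(FP+TN) = 1/(1+3) = 0.250

0.250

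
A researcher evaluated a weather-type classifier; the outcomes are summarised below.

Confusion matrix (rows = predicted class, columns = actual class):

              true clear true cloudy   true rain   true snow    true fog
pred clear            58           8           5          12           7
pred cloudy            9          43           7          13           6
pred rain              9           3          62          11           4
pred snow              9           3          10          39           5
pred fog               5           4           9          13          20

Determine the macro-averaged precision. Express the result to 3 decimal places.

Per-class precision (TP/(TP+FP)):
  clear: TP=58, FP=8+5+12+7=32 → 58/90 = 0.6444
  cloudy: TP=43, FP=9+7+13+6=35 → 43/78 = 0.5513
  rain: TP=62, FP=9+3+11+4=27 → 62/89 = 0.6966
  snow: TP=39, FP=9+3+10+5=27 → 39/66 = 0.5909
  fog: TP=20, FP=5+4+9+13=31 → 20/51 = 0.3922
Macro-precision = mean = (0.6444 + 0.5513 + 0.6966 + 0.5909 + 0.3922) / 5 = 0.575

0.575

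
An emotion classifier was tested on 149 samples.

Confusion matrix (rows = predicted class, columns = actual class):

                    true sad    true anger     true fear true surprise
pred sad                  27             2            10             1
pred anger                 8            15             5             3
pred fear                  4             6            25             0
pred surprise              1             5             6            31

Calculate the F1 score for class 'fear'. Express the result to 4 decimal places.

Treat 'fear' as positive and all other classes as negative.
F1 score = 2·TP/(2·TP+FP+FN).
fear: TP=25, FP=4+6+0=10, FN=10+5+6=21 → 50/81 = 0.61728

0.6173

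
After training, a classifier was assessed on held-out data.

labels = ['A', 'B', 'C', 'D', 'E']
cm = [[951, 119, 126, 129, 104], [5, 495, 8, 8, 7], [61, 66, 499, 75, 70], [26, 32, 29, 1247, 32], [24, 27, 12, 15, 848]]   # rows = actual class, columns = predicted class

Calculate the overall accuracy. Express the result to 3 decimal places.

0.806

Accuracy = trace / total = (951+495+499+1247+848=4040) / 5015 = 4040/5015 = 0.806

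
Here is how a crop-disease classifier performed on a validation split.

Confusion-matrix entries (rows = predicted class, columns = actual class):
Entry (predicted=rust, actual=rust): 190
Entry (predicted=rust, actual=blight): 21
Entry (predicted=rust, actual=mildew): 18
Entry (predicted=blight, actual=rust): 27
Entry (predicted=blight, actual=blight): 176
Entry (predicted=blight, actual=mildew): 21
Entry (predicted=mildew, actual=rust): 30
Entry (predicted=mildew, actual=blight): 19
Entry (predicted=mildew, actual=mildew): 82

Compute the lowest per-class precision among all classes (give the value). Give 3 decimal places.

0.626

Per-class precision (TP/(TP+FP)):
  rust: TP=190, FP=21+18=39 → 190/229 = 0.8297
  blight: TP=176, FP=27+21=48 → 176/224 = 0.7857
  mildew: TP=82, FP=30+19=49 → 82/131 = 0.6260
Lowest is class 'mildew' with precision = 0.626.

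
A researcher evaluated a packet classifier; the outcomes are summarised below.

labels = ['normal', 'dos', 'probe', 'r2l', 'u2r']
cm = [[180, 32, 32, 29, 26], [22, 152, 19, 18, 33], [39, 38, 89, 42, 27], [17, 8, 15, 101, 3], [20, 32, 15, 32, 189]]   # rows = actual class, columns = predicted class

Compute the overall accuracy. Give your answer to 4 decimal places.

Accuracy = trace / total = (180+152+89+101+189=711) / 1210 = 711/1210 = 0.5876

0.5876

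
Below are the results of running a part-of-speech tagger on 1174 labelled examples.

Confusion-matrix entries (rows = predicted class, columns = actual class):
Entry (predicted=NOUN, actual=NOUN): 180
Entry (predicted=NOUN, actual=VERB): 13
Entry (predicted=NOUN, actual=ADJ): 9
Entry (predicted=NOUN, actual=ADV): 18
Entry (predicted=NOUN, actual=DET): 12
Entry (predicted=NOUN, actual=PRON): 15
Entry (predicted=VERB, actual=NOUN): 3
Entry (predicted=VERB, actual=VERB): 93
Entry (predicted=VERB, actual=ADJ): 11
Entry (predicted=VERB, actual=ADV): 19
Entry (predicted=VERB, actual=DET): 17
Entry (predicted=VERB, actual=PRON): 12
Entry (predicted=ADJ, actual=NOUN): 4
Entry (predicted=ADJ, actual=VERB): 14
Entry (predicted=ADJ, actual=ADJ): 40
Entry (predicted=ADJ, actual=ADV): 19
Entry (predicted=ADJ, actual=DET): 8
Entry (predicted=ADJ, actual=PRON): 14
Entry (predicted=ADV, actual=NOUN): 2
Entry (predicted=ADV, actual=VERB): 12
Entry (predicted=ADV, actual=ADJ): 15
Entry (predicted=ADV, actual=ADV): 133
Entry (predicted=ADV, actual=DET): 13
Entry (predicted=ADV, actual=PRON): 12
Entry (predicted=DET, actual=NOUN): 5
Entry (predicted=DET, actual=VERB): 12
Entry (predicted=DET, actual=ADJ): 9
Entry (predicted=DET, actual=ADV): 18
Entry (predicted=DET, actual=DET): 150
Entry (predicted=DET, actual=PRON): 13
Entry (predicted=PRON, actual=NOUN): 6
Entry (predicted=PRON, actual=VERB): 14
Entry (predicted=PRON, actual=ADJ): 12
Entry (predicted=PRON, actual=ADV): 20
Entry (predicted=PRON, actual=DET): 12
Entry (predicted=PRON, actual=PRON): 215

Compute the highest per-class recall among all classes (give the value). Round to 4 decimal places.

Per-class recall (TP/(TP+FN)):
  NOUN: TP=180, FN=3+4+2+5+6=20 → 180/200 = 0.90000
  VERB: TP=93, FN=13+14+12+12+14=65 → 93/158 = 0.58861
  ADJ: TP=40, FN=9+11+15+9+12=56 → 40/96 = 0.41667
  ADV: TP=133, FN=18+19+19+18+20=94 → 133/227 = 0.58590
  DET: TP=150, FN=12+17+8+13+12=62 → 150/212 = 0.70755
  PRON: TP=215, FN=15+12+14+12+13=66 → 215/281 = 0.76512
Highest is class 'NOUN' with recall = 0.9000.

0.9000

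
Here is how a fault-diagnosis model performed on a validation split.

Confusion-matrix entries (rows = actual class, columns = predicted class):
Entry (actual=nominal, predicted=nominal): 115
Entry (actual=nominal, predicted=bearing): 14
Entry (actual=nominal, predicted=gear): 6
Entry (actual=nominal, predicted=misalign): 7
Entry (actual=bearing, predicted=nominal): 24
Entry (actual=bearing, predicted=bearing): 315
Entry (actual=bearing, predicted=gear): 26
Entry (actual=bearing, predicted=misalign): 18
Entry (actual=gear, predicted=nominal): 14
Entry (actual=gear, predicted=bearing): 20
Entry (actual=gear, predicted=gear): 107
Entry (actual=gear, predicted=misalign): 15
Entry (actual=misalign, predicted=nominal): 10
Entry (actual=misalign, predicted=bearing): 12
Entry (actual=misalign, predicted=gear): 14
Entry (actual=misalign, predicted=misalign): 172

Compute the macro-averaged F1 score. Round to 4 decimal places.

Per-class F1 score (2·TP/(2·TP+FP+FN)):
  nominal: TP=115, FP=24+14+10=48, FN=14+6+7=27 → 230/305 = 0.75410
  bearing: TP=315, FP=14+20+12=46, FN=24+26+18=68 → 630/744 = 0.84677
  gear: TP=107, FP=6+26+14=46, FN=14+20+15=49 → 214/309 = 0.69256
  misalign: TP=172, FP=7+18+15=40, FN=10+12+14=36 → 344/420 = 0.81905
Macro-F1 score = mean = (0.75410 + 0.84677 + 0.69256 + 0.81905) / 4 = 0.7781

0.7781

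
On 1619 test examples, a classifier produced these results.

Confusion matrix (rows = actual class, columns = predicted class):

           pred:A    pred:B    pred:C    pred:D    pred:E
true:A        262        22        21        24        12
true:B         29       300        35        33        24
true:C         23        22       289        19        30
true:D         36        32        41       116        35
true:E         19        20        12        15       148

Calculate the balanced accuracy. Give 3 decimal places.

Balanced accuracy = mean of per-class recall.
  A: recall = 262/341 = 0.7683
  B: recall = 300/421 = 0.7126
  C: recall = 289/383 = 0.7546
  D: recall = 116/260 = 0.4462
  E: recall = 148/214 = 0.6916
Mean = (0.7683 + 0.7126 + 0.7546 + 0.4462 + 0.6916) / 5 = 0.675

0.675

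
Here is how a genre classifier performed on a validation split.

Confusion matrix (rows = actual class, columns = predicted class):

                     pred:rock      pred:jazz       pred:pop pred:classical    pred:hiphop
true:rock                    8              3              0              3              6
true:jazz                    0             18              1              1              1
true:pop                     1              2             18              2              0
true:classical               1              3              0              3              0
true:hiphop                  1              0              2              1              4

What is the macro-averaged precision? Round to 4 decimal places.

0.5881

Per-class precision (TP/(TP+FP)):
  rock: TP=8, FP=0+1+1+1=3 → 8/11 = 0.72727
  jazz: TP=18, FP=3+2+3+0=8 → 18/26 = 0.69231
  pop: TP=18, FP=0+1+0+2=3 → 18/21 = 0.85714
  classical: TP=3, FP=3+1+2+1=7 → 3/10 = 0.30000
  hiphop: TP=4, FP=6+1+0+0=7 → 4/11 = 0.36364
Macro-precision = mean = (0.72727 + 0.69231 + 0.85714 + 0.30000 + 0.36364) / 5 = 0.5881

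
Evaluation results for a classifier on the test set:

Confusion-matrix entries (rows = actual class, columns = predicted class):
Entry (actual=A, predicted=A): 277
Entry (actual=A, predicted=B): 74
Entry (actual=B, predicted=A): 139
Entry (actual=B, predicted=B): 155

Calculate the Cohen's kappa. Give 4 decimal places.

0.3222

Observed agreement pₒ = trace/N = 432/645 = 0.66977
Expected agreement pₑ = Σ (rowᵢ·colᵢ)/N² = (351·416 + 294·229)/645² = 0.51281
κ = (pₒ − pₑ)/(1 − pₑ) = (0.66977 − 0.51281)/(1 − 0.51281) = 0.3222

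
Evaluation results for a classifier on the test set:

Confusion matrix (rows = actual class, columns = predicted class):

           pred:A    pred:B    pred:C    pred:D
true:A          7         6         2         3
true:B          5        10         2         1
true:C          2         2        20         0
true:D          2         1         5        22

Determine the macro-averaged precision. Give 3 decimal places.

0.625

Per-class precision (TP/(TP+FP)):
  A: TP=7, FP=5+2+2=9 → 7/16 = 0.4375
  B: TP=10, FP=6+2+1=9 → 10/19 = 0.5263
  C: TP=20, FP=2+2+5=9 → 20/29 = 0.6897
  D: TP=22, FP=3+1+0=4 → 22/26 = 0.8462
Macro-precision = mean = (0.4375 + 0.5263 + 0.6897 + 0.8462) / 4 = 0.625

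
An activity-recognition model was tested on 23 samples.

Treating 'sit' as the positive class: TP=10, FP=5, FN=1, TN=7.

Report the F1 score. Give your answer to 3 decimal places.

Precision = TP/(TP+FP) = 10/15 = 0.6667
Recall = TP/(TP+FN) = 10/11 = 0.9091
F1 = 2·TP/(2·TP+FP+FN) = 20/26 = 0.769

0.769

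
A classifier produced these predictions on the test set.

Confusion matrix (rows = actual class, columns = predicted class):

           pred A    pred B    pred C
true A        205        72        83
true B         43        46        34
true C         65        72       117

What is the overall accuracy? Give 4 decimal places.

Accuracy = trace / total = (205+46+117=368) / 737 = 368/737 = 0.4993

0.4993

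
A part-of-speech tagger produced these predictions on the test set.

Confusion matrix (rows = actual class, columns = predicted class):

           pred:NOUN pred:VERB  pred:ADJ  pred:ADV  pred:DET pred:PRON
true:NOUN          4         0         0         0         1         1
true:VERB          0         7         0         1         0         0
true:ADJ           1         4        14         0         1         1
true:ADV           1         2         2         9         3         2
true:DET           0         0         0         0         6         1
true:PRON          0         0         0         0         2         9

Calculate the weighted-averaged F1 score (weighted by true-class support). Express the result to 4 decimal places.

0.6825

Per-class F1 score (2·TP/(2·TP+FP+FN)):
  NOUN: TP=4, FP=0+1+1+0+0=2, FN=0+0+0+1+1=2 → 8/12 = 0.66667
  VERB: TP=7, FP=0+4+2+0+0=6, FN=0+0+1+0+0=1 → 14/21 = 0.66667
  ADJ: TP=14, FP=0+0+2+0+0=2, FN=1+4+0+1+1=7 → 28/37 = 0.75676
  ADV: TP=9, FP=0+1+0+0+0=1, FN=1+2+2+3+2=10 → 18/29 = 0.62069
  DET: TP=6, FP=1+0+1+3+2=7, FN=0+0+0+0+1=1 → 12/20 = 0.60000
  PRON: TP=9, FP=1+0+1+2+1=5, FN=0+0+0+0+2=2 → 18/25 = 0.72000
Weighted-F1 score = Σ (supportᵢ/N)·F1 scoreᵢ with N=72: (6/72)·0.66667 + (8/72)·0.66667 + (21/72)·0.75676 + (19/72)·0.62069 + (7/72)·0.60000 + (11/72)·0.72000 = 0.6825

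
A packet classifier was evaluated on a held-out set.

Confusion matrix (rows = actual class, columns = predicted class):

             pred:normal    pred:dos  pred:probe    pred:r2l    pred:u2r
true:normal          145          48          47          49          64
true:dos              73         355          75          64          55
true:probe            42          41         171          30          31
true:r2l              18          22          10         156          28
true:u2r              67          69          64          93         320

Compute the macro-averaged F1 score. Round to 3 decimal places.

Per-class F1 score (2·TP/(2·TP+FP+FN)):
  normal: TP=145, FP=73+42+18+67=200, FN=48+47+49+64=208 → 290/698 = 0.4155
  dos: TP=355, FP=48+41+22+69=180, FN=73+75+64+55=267 → 710/1157 = 0.6137
  probe: TP=171, FP=47+75+10+64=196, FN=42+41+30+31=144 → 342/682 = 0.5015
  r2l: TP=156, FP=49+64+30+93=236, FN=18+22+10+28=78 → 312/626 = 0.4984
  u2r: TP=320, FP=64+55+31+28=178, FN=67+69+64+93=293 → 640/1111 = 0.5761
Macro-F1 score = mean = (0.4155 + 0.6137 + 0.5015 + 0.4984 + 0.5761) / 5 = 0.521

0.521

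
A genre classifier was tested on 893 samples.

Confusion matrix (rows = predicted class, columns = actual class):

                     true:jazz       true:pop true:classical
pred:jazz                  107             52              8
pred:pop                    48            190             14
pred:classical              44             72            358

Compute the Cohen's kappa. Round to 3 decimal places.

0.579

Observed agreement pₒ = trace/N = 655/893 = 0.7335
Expected agreement pₑ = Σ (rowᵢ·colᵢ)/N² = (199·167 + 314·252 + 380·474)/893² = 0.3668
κ = (pₒ − pₑ)/(1 − pₑ) = (0.7335 − 0.3668)/(1 − 0.3668) = 0.579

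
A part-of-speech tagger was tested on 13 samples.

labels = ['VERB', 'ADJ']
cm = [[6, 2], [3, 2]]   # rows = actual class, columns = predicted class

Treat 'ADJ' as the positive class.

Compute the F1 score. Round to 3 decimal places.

0.444

Precision = TP/(TP+FP) = 2/4 = 0.5000
Recall = TP/(TP+FN) = 2/5 = 0.4000
F1 = 2·TP/(2·TP+FP+FN) = 4/9 = 0.444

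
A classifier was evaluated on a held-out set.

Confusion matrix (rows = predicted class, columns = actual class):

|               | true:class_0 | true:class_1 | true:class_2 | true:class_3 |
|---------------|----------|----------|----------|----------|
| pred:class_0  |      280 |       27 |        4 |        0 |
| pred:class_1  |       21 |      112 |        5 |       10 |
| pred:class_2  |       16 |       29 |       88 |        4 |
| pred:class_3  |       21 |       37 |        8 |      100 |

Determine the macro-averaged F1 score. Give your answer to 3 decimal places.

Per-class F1 score (2·TP/(2·TP+FP+FN)):
  class_0: TP=280, FP=27+4+0=31, FN=21+16+21=58 → 560/649 = 0.8629
  class_1: TP=112, FP=21+5+10=36, FN=27+29+37=93 → 224/353 = 0.6346
  class_2: TP=88, FP=16+29+4=49, FN=4+5+8=17 → 176/242 = 0.7273
  class_3: TP=100, FP=21+37+8=66, FN=0+10+4=14 → 200/280 = 0.7143
Macro-F1 score = mean = (0.8629 + 0.6346 + 0.7273 + 0.7143) / 4 = 0.735

0.735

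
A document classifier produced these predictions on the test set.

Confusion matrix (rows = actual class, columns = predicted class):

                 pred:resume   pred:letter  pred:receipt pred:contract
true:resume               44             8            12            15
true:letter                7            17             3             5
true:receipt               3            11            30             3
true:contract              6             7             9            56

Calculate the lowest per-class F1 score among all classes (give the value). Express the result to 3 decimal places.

0.453

Per-class F1 score (2·TP/(2·TP+FP+FN)):
  resume: TP=44, FP=7+3+6=16, FN=8+12+15=35 → 88/139 = 0.6331
  letter: TP=17, FP=8+11+7=26, FN=7+3+5=15 → 34/75 = 0.4533
  receipt: TP=30, FP=12+3+9=24, FN=3+11+3=17 → 60/101 = 0.5941
  contract: TP=56, FP=15+5+3=23, FN=6+7+9=22 → 112/157 = 0.7134
Lowest is class 'letter' with F1 score = 0.453.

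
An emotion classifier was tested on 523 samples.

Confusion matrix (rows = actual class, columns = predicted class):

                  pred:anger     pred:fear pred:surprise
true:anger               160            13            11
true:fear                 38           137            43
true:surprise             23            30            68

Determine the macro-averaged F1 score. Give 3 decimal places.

Per-class F1 score (2·TP/(2·TP+FP+FN)):
  anger: TP=160, FP=38+23=61, FN=13+11=24 → 320/405 = 0.7901
  fear: TP=137, FP=13+30=43, FN=38+43=81 → 274/398 = 0.6884
  surprise: TP=68, FP=11+43=54, FN=23+30=53 → 136/243 = 0.5597
Macro-F1 score = mean = (0.7901 + 0.6884 + 0.5597) / 3 = 0.679

0.679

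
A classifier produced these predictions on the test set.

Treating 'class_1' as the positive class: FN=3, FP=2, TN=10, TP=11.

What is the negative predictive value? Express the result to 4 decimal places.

NPV = TN/(TN+FN) = 10/(10+3) = 0.7692

0.7692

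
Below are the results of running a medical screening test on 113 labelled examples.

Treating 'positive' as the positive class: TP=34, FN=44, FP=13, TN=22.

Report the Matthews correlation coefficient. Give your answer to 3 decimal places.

MCC = (TP·TN − FP·FN) / √((TP+FP)(TP+FN)(TN+FP)(TN+FN))
Numerator = 34·22 − 13·44 = 176
Denominator = √(47·78·35·66) = √8468460 = 2910.0619
MCC = 176 / 2910.0619 = 0.060

0.060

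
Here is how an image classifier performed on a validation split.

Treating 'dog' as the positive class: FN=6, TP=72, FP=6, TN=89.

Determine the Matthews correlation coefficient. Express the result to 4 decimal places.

0.8599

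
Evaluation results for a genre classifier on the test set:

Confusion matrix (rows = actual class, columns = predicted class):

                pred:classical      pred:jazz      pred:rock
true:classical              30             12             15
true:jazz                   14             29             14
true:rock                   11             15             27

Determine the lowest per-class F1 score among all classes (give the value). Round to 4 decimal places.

Per-class F1 score (2·TP/(2·TP+FP+FN)):
  classical: TP=30, FP=14+11=25, FN=12+15=27 → 60/112 = 0.53571
  jazz: TP=29, FP=12+15=27, FN=14+14=28 → 58/113 = 0.51327
  rock: TP=27, FP=15+14=29, FN=11+15=26 → 54/109 = 0.49541
Lowest is class 'rock' with F1 score = 0.4954.

0.4954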